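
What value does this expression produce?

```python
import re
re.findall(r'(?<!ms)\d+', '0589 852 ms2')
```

The negative lookaround is zero-width — it rules out positions where the adjacent text would match, without consuming anything.
No capturing groups, so `findall` returns the 2 full match strings.

['0589', '852']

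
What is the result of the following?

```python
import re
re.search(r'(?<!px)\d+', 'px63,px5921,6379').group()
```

'3'

The negative lookaround is zero-width — it rules out positions where the adjacent text would match, without consuming anything.
`re.search` tries every starting position until one works.
The match spans [3:4] → '3'.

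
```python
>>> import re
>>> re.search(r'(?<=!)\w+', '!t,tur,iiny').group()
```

Because the assertion is zero-width, the text it checks is not consumed and won't appear in the result.
The match spans [1:2] → 't'.

't'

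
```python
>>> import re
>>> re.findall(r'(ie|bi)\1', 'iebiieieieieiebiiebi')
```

`\1` has to match the exact text group 1 already captured.
Walking the string: at [4:8] match 'ieie', group 1 = 'ie'; at [8:12] match 'ieie', group 1 = 'ie'.
Because there's exactly one group, `findall` drops the full match and keeps group 1 from each hit.

['ie', 'ie']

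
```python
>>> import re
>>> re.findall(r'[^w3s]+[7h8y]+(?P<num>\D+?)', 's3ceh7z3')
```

['z']

Pattern: one or more of any character except [w3s], then one or more of one of [7h8y]; then one or more of a non-digit (lazy) (captured as 'num').
Scanning left to right: at [2:7] match 'ceh7z', group 1 = 'z'.
One capturing group, so `findall` returns just the captured substring from the one match — 1 in all.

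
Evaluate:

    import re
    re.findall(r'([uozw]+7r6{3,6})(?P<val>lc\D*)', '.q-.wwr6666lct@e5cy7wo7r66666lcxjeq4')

[('wo7r66666', 'lcxjeq')]

The pattern matches one or more of one of [uozw], then the literal '7r', then 3 to 6 of the literal '6' (captured); then the literal 'lc', then zero or more of a non-digit (captured as 'val').
`findall` packs the 2 group values into a tuple for every match.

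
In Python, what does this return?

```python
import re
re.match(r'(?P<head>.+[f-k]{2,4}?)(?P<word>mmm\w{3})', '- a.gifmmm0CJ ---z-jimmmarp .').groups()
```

This matches one or more of any character, then 2 to 4 of a character in [f-k] (lazy) (captured as 'head'); then the literal 'mmm', then exactly 3 of a word character (captured as 'word').
`re.match` only tries the pattern at the start of the string.
The match spans [0:27] → '- a.gifmmm0CJ ---z-jimmmarp'.
Captured: group 1 = '- a.gifmmm0CJ ---z-ji', group 2 = 'mmmarp'.

('- a.gifmmm0CJ ---z-ji', 'mmmarp')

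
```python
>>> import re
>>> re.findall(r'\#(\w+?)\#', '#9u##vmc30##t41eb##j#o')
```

Matches: at [0:4] match '#9u#', group 1 = '9u'; at [4:11] match '#vmc30#', group 1 = 'vmc30'; at [11:18] match '#t41eb#', group 1 = 't41eb'; at [18:21] match '#j#', group 1 = 'j'.
`findall` collects group 1 from each match (4 total).

['9u', 'vmc30', 't41eb', 'j']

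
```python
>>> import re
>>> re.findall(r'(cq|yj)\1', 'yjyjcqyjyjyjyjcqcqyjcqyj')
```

After group 1 captures some text, `\1` only succeeds where that same text appears again.
Walking the string: at [0:4] match 'yjyj', group 1 = 'yj'; at [6:10] match 'yjyj', group 1 = 'yj'; at [10:14] match 'yjyj', group 1 = 'yj'; at [14:18] match 'cqcq', group 1 = 'cq'.
Because there's exactly one group, `findall` drops the full match and keeps group 1 from each hit.

['yj', 'yj', 'yj', 'cq']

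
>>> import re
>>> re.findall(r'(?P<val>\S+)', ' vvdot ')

['vvdot']

The pattern matches one or more of a non-whitespace character (captured as 'val').
Matches: at [1:6] match 'vvdot', group 1 = 'vvdot'.
With a single group, `findall` returns only what that group captured — 1 item.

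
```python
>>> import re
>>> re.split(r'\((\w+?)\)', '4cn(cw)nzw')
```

The group in the pattern means `split` returns the separators' captures alongside the pieces.

['4cn', 'cw', 'nzw']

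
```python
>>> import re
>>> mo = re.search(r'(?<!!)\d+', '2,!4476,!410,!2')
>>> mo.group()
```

Because the assertion is negative and zero-width, positions next to the forbidden text are skipped.
The match spans [0:1] → '2'.

'2'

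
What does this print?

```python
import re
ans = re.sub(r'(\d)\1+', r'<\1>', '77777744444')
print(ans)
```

`\1` is not a pattern — it's the concrete string captured by group 1, re-applied verbatim.
Matches: at [0:6] → '777777'; at [6:11] → '44444'.
The replacement refers to a captured group, so each match is rewritten using its own captured text.

<7><4>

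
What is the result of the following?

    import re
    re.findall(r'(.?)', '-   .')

['-', ' ', ' ', ' ', '.', '']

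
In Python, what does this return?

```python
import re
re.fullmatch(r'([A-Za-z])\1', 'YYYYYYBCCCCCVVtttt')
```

The backreference `\1` re-matches whatever the first group consumed, character for character.
`re.fullmatch` is like wrapping the pattern in `^…$` (in single-line mode).
Here the string isn't matched end-to-end, so the call returns None.

None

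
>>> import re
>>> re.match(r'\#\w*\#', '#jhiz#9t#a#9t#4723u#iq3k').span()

`re.match` only tries the pattern at the start of the string.
The match spans [0:6] → '#jhiz#'.

(0, 6)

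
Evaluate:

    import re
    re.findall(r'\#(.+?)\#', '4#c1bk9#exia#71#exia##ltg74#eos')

['c1bk9', '71', '#ltg74']

The `?` after the quantifier makes it lazy — it takes as little as possible before letting the rest of the pattern try.
Because there's exactly one group, `findall` drops the full match and keeps group 1 from each hit.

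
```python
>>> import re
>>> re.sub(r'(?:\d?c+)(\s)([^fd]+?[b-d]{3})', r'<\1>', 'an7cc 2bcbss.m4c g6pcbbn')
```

'an< >ss.m< >n'

The pattern matches optionally a digit, then one or more of the literal 'c' (non-capturing group); then whitespace (captured); then one or more of any character except [fd] (lazy), then exactly 3 of a character in [b-d] (captured).
Matches: at [2:10] → '7cc 2bcb'; at [14:23] → '4c g6pcbb'.
The replacement refers to a captured group, so each match is rewritten using its own captured text.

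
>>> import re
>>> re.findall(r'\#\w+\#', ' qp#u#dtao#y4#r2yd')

Since nothing is captured, `findall` lists the 2 matched substrings directly.

['#u#', '#y4#']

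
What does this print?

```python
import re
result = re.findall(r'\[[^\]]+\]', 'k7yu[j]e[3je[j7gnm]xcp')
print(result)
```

['[j]', '[3je[j7gnm]']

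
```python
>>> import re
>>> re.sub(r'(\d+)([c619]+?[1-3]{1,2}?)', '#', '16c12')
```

'#2'

The pattern matches one or more of a digit (captured); then one or more of one of [c619] (lazy), then 1 to 2 of a character in [1-3] (lazy) (captured).
Because the quantifier is non-greedy, it stops expanding at the earliest point where the rest of the pattern can succeed.
Matches: at [0:4] → '16c1'.
Every occurrence is swapped for '#'.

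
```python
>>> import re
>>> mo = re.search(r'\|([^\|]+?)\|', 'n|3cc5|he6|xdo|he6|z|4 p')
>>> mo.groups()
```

('3cc5',)

`re.search` scans for the first position where the pattern succeeds.
The match spans [1:7] → '|3cc5|'.
Captured: group 1 = '3cc5'.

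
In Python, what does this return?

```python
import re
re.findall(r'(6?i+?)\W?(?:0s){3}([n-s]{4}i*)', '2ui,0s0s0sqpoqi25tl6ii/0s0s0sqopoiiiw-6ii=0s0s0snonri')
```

[('i', 'qpoqi'), ('6ii', 'qopoiii'), ('6ii', 'nonri')]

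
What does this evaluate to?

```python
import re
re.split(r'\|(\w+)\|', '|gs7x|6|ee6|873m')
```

['', 'gs7x', '6', 'ee6', '873m']

The group in the pattern means `split` returns the separators' captures alongside the pieces.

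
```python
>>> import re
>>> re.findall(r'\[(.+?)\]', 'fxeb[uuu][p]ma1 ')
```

['uuu', 'p']

A non-greedy quantifier consumes as few characters as it can — just enough that the remainder of the pattern still matches from where it stops; whatever follows it matches normally.
One capturing group, so `findall` returns just the captured substring from each match — 2 in all.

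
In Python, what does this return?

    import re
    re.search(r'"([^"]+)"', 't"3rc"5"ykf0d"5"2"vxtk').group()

The match spans [1:6] → '"3rc"'.

'"3rc"'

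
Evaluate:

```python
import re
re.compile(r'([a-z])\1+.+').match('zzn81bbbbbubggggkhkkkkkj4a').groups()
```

The match spans [0:26] → 'zzn81bbbbbubggggkhkkkkkj4a'.
Captured: group 1 = 'z'.

('z',)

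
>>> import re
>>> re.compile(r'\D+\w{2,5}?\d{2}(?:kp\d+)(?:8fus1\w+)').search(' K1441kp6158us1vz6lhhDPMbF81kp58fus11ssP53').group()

The match spans [18:42] → 'lhhDPMbF81kp58fus11ssP53'.

'lhhDPMbF81kp58fus11ssP53'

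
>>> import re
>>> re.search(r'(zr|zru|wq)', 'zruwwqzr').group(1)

The regex engine tests alternatives in the order written; an earlier branch that matches wins even if a later one would match more.
`re.search` scans for the first position where the pattern succeeds.
The match spans [0:2] → 'zr'.
Captured: group 1 = 'zr'.

'zr'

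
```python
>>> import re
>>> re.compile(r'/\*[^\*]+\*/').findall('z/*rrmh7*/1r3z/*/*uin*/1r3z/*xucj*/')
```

['/*rrmh7*/', '/*uin*/', '/*xucj*/']

Since nothing is captured, `findall` lists the 3 matched substrings directly.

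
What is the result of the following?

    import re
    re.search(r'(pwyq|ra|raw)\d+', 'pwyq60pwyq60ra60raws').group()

'pwyq60'

Unlike `match`, `search` isn't anchored — it looks for the pattern anywhere in the string.
The match spans [0:6] → 'pwyq60'.
Captured: group 1 = 'pwyq'.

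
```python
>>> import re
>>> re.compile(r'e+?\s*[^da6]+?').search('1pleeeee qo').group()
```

This matches one or more of the literal 'e' (lazy), then zero or more of whitespace; then one or more of any character except [da6] (lazy).
The `?` after the quantifier makes it lazy — it takes as little as possible before letting the rest of the pattern try.
`re.search` scans for the first position where the pattern succeeds.
The match spans [3:5] → 'ee'.

'ee'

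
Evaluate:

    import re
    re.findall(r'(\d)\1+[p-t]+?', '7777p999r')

['7', '9']

After group 1 captures some text, `\1` only succeeds where that same text appears again.
`findall` collects group 1 from each match (2 total).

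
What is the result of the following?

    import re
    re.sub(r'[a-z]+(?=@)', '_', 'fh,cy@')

'fh,_@'

Because the assertion is zero-width, the text it checks is not consumed and won't appear in the result.
Every occurrence is swapped for '_'.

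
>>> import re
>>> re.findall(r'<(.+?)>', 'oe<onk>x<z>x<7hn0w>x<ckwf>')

Because there's exactly one group, `findall` drops the full match and keeps group 1 from each hit.

['onk', 'z', '7hn0w', 'ckwf']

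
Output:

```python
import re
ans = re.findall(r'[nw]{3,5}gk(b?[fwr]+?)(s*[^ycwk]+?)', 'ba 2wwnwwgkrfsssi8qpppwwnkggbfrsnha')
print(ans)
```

Pattern: 3 to 5 of one of [nw], then the literal 'gk'; then optionally a literal 'b', then one or more of one of [fwr] (lazy) (captured); then zero or more of a literal 's', then one or more of any character except [ycwk] (lazy) (captured).
Walking the string: at [4:13] match 'wwnwwgkrf', groups = ('r', 'f').
2 groups means the one result is a tuple of 2 captured strings — 1 here.

[('r', 'f')]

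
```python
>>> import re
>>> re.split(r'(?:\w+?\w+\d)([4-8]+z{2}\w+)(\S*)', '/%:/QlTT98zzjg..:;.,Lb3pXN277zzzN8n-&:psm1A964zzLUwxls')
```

['/%:/', '8zzjg', '..:;.,Lb3pXN277zzzN8n-&:psm1A964zzLUwxls', '']

This matches one or more of a word character (lazy), then one or more of a word character, then a digit (non-capturing group); then one or more of a character in [4-8], then exactly 2 of a literal 'z', then one or more of a word character (captured); then zero or more of a non-whitespace character (captured).
Matches to split on: at [4:54] → 'QlTT98zzjg..:;.,Lb3pXN277zzzN8n-&:psm1A964zzLUwxls'.
`re.split` interleaves the captured-group text with the surrounding fragments.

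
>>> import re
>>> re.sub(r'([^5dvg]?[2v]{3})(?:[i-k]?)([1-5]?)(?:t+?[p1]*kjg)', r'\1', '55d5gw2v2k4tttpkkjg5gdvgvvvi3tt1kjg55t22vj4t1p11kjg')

Pattern: optionally any character except [5dvg], then exactly 3 of one of [2v] (captured); then optionally a character in [i-k] (non-capturing group); then optionally a character in [1-5] (captured); then one or more of a literal 't' (lazy), then zero or more of one of [p1], then the literal 'kjg' (non-capturing group).
Matches: at [24:35] → 'vvvi3tt1kjg'; at [37:51] → 't22vj4t1p11kjg'.
`\1` in the replacement pulls in group 1's text for each match.

'55d5gw2v2k4tttpkkjg5gdvgvvv55t22v'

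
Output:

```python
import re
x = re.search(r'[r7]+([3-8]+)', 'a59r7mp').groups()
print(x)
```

('7',)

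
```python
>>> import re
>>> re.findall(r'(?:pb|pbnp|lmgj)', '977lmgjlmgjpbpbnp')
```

['lmgj', 'lmgj', 'pb', 'pb']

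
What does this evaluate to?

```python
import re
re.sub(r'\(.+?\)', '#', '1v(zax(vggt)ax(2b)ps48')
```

'1v#ax#ps48'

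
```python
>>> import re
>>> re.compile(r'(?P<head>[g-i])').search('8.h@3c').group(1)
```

'h'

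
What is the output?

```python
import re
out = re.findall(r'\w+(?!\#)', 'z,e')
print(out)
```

['z', 'e']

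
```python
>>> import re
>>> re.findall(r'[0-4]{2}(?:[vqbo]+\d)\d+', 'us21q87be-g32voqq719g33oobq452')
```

['21q87', '32voqq719', '33oobq452']

No capturing groups, so `findall` returns the 3 full match strings.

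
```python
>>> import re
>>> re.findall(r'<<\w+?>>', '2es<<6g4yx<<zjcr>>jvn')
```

['<<zjcr>>']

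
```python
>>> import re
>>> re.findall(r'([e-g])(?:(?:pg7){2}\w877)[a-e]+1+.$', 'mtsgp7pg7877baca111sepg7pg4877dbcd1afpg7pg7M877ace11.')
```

Pattern: a character in [e-g] (captured); then the literal 'pg7' repeated 2 times, then a word character, then the literal '877' (non-capturing group); then one or more of a character in [a-e], then one or more of the literal '1', then any character; then anchored at the end.
Scanning left to right: at [36:53] match 'fpg7pg7M877ace11.', group 1 = 'f'.
One capturing group, so `findall` returns just the captured substring from the one match — 1 in all.

['f']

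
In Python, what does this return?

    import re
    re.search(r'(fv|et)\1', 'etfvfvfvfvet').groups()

The match spans [2:6] → 'fvfv'.
Captured: group 1 = 'fv'.

('fv',)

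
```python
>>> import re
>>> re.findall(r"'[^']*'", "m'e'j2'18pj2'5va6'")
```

["'e'", "'18pj2'"]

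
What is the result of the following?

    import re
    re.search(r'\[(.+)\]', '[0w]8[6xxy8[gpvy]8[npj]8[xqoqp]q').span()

(0, 31)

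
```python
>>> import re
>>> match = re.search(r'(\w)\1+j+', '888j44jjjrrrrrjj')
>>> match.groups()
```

('8',)

The backreference `\1` re-matches whatever the first group consumed, character for character.
`re.search` scans for the first position where the pattern succeeds.
The match spans [0:4] → '888j'.
Captured: group 1 = '8'.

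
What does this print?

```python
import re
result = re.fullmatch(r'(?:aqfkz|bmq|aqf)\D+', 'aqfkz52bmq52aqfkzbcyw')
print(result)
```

None

`fullmatch` succeeds only if the pattern covers the string from start to end.
Here the pattern can't cover the whole string, so the call returns None.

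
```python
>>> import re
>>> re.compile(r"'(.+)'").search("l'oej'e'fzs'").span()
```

The match spans [1:12] → "'oej'e'fzs'".

(1, 12)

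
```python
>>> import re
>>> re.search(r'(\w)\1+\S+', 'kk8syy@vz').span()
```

The backreference `\1` re-matches whatever the first group consumed, character for character.
`re.search` scans for the first position where the pattern succeeds.
The match spans [0:9] → 'kk8syy@vz'.
Captured: group 1 = 'k'.

(0, 9)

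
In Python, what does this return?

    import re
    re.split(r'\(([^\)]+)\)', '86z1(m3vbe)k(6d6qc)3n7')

['86z1', 'm3vbe', 'k', '6d6qc', '3n7']

`re.split` interleaves the captured-group text with the surrounding fragments.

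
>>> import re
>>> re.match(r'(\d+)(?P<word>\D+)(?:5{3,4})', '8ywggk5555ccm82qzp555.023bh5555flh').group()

'8ywggk5555'

`re.match` only tries the pattern at the start of the string.
The match spans [0:10] → '8ywggk5555'.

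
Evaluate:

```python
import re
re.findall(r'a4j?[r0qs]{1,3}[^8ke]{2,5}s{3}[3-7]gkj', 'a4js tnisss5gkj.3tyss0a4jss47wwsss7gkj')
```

['a4js tnisss5gkj', 'a4jss47wwsss7gkj']

The pattern matches the literal 'a4', then optionally the literal 'j'; then 1 to 3 of one of [r0qs], then 2 to 5 of any character except [8ke], then exactly 3 of the literal 's'; then a character in [3-7], then the literal 'gkj'.
Scanning left to right: at [0:15] → 'a4js tnisss5gkj'; at [22:38] → 'a4jss47wwsss7gkj'.
`findall` yields the raw match text (2 of them) because the pattern has no groups.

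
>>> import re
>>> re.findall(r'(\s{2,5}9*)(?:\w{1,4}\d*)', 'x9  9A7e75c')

['  9']

This matches 2 to 5 of whitespace, then zero or more of the literal '9' (captured); then 1 to 4 of a word character, then zero or more of a digit (non-capturing group).
Matches: at [2:10] match '  9A7e75', group 1 = '  9'.
With a single group, `findall` returns only what that group captured — 1 item.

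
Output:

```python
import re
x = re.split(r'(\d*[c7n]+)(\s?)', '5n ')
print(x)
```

['', '5n', ' ', '']

Pattern: zero or more of a digit, then one or more of one of [c7n] (captured); then optionally whitespace (captured).
Because the pattern has a capturing group, `split` also inserts each captured text between the pieces.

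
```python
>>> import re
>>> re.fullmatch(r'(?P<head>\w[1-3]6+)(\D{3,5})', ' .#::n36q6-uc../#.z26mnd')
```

None

`re.fullmatch` requires the pattern to consume the entire string.
Here the pattern can't cover the whole string, so the call returns None.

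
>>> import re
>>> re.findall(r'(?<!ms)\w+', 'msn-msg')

['msn', 'msg']

A negative assertion filters positions out without eating any characters.
`findall` yields the raw match text (2 of them) because the pattern has no groups.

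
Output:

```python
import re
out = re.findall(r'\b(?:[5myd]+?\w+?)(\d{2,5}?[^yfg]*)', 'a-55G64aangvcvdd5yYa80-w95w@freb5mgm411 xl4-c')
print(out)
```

['64aan']

Because the quantifier is non-greedy, it stops expanding at the earliest point where the rest of the pattern can succeed.
Because there's exactly one group, `findall` drops the full match and keeps group 1 from the one hit.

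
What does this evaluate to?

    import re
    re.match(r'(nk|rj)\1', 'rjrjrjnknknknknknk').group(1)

'rj'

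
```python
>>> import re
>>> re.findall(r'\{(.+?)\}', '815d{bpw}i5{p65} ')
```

['bpw', 'p65']

Lazy quantifiers expand one character at a time until the remainder of the pattern can match.
Walking the string: at [4:9] match '{bpw}', group 1 = 'bpw'; at [11:16] match '{p65}', group 1 = 'p65'.
One capturing group, so `findall` returns just the captured substring from each match — 2 in all.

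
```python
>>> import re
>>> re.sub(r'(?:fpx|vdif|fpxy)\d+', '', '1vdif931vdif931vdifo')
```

'1vdifo'

`sub` substitutes '' at each match site.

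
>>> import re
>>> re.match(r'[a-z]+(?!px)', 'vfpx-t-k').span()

(0, 4)

`match` is anchored at position 0; if the pattern doesn't fit there, it returns None.
The match spans [0:4] → 'vfpx'.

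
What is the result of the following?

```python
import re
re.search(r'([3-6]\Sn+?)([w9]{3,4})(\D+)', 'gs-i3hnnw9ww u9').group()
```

The match spans [4:14] → '3hnnw9ww u'.

'3hnnw9ww u'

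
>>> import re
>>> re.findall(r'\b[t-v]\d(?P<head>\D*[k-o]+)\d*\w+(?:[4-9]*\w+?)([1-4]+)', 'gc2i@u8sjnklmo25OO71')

[('sjnklmo', '1')]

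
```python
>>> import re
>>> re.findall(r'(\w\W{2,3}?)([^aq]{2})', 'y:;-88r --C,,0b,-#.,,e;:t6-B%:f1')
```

This matches a word character, then 2 to 3 of a non-word character (lazy) (captured); then exactly 2 of any character except [aq] (captured).
Because the quantifier is non-greedy, it stops expanding at the earliest point where the rest of the pattern can succeed.
Walking the string: at [0:5] match 'y:;-8', groups = ('y:;', '-8'); at [6:11] match 'r --C', groups = ('r -', '-C'); at [14:19] match 'b,-#.', groups = ('b,-', '#.'); at [21:26] match 'e;:t6', groups = ('e;:', 't6'); at [27:32] match 'B%:f1', groups = ('B%:', 'f1').
With 2 capturing groups, `findall` returns a 2-tuple per match.

[('y:;', '-8'), ('r -', '-C'), ('b,-', '#.'), ('e;:', 't6'), ('B%:', 'f1')]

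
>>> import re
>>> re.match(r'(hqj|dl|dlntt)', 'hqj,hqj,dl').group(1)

With `match`, the pattern is implicitly anchored at the beginning.
The match spans [0:3] → 'hqj'.
Captured: group 1 = 'hqj'.

'hqj'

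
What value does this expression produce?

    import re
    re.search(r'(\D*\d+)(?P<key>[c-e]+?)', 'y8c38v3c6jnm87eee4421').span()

The pattern matches zero or more of a non-digit, then one or more of a digit (captured); then one or more of a character in [c-e] (lazy) (captured as 'key').
`re.search` scans for the first position where the pattern succeeds.
The match spans [0:3] → 'y8c'.
Captured: group 1 = 'y8', group 2 = 'c'.

(0, 3)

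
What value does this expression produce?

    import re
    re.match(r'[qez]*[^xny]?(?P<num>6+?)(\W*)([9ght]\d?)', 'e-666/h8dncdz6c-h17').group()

'e-666/h8'

With `match`, the pattern is implicitly anchored at the beginning.
The match spans [0:8] → 'e-666/h8'.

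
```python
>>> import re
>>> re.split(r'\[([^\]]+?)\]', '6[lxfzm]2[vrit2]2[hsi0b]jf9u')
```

['6', 'lxfzm', '2', 'vrit2', '2', 'hsi0b', 'jf9u']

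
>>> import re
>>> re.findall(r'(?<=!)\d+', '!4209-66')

['4209']

Lookahead/lookbehind check context without consuming it, so the matched span excludes the asserted characters.
With no groups in the pattern, `findall` gives back each whole match — 1 here.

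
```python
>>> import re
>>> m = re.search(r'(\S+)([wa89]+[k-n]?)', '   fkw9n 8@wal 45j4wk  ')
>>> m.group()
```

This matches one or more of a non-whitespace character (captured); then one or more of one of [wa89], then optionally a character in [k-n] (captured).
Unlike `match`, `search` isn't anchored — it looks for the pattern anywhere in the string.
The match spans [3:8] → 'fkw9n'.
Captured: group 1 = 'fkw', group 2 = '9n'.

'fkw9n'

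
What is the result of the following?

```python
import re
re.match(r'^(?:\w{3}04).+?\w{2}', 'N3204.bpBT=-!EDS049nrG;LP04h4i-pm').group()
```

This matches anchored at the start of the string; then exactly 3 of a word character, then the literal '04' (non-capturing group); then one or more of any character (lazy), then exactly 2 of a word character.
Lazy quantifiers expand one character at a time until the remainder of the pattern can match.
`match` is anchored at position 0; if the pattern doesn't fit there, it returns None.
The match spans [0:8] → 'N3204.bp'.

'N3204.bp'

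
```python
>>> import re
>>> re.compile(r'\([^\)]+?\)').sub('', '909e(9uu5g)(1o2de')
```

Matches: at [4:11] → '(9uu5g)'.
Every occurrence is swapped for ''.

'909e(1o2de'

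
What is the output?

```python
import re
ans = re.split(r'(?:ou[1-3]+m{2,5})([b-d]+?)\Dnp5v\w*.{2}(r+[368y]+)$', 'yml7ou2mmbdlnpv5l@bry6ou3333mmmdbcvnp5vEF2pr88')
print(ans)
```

This matches the literal 'ou', then one or more of a character in [1-3], then 2 to 5 of a literal 'm' (non-capturing group); then one or more of a character in [b-d] (lazy) (captured); then a non-digit, then a literal 'n', then the literal 'p5v'; then zero or more of a word character, then exactly 2 of any character; then one or more of the literal 'r', then one or more of one of [368y] (captured); then anchored at the end.
Matches to split on: at [22:46] → 'ou3333mmmdbcvnp5vEF2pr88'.
With a capturing group present, the delimiter's captured portion is kept in the result list.

['yml7ou2mmbdlnpv5l@bry6', 'dbc', 'r88', '']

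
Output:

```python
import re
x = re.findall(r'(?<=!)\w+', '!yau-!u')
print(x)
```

['yau', 'u']

The lookaround is zero-width — it requires the adjacent text to match without consuming it, so the asserted text isn't part of the match.
Matches: at [1:4] → 'yau'; at [6:7] → 'u'.
No capturing groups, so `findall` returns the 2 full match strings.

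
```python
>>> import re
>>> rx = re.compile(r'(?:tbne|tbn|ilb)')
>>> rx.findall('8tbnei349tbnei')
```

Alternation tries branches left to right and keeps the first one that lets the overall match succeed at that position.
Since nothing is captured, `findall` lists the 2 matched substrings directly.

['tbne', 'tbne']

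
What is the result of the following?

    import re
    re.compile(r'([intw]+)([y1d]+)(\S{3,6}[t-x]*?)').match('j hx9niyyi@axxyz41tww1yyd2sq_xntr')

Pattern: one or more of one of [intw] (captured); then one or more of one of [y1d] (captured); then 3 to 6 of a non-whitespace character, then zero or more of a character in [t-x] (lazy) (captured).
`re.match` won't scan ahead — the pattern has to work from the very first character.
Here the string doesn't start with a match, so the call returns None.

None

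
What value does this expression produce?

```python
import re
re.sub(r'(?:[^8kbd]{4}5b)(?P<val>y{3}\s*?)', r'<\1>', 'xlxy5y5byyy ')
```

'xl<yyy> '

Because the quantifier is non-greedy, it stops expanding at the earliest point where the rest of the pattern can succeed.
`\1` in the replacement pulls in group 1's text for each match.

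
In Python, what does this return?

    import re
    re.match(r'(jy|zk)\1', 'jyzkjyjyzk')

`match` is anchored at position 0; if the pattern doesn't fit there, it returns None.
Here the pattern fails at index 0, so the call returns None.

None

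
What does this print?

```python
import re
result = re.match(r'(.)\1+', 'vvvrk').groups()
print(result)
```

('v',)

`\1` is not a pattern — it's the concrete string captured by group 1, re-applied verbatim.
`re.match` only tries the pattern at the start of the string.
The match spans [0:3] → 'vvv'.
Captured: group 1 = 'v'.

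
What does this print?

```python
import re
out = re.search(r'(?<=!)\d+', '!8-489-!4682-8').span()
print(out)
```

The lookaround is zero-width — it requires the adjacent text to match without consuming it, so the asserted text isn't part of the match.
The match spans [1:2] → '8'.

(1, 2)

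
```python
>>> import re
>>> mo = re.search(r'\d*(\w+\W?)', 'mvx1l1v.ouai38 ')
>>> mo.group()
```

'mvx1l1v.'

This matches zero or more of a digit; then one or more of a word character, then optionally a non-word character (captured).
`re.search` scans for the first position where the pattern succeeds.
The match spans [0:8] → 'mvx1l1v.'.
Captured: group 1 = 'mvx1l1v.'.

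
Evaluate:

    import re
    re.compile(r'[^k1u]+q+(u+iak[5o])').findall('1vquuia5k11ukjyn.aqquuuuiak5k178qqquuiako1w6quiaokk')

['uuuuiak5', 'uuiako']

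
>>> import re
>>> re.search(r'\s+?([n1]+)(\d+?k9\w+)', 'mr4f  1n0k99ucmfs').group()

Pattern: one or more of whitespace (lazy); then one or more of one of [n1] (captured); then one or more of a digit (lazy), then the literal 'k9', then one or more of a word character (captured).
`re.search` tries every starting position until one works.
The match spans [4:17] → '  1n0k99ucmfs'.
Captured: group 1 = '1n', group 2 = '0k99ucmfs'.

'  1n0k99ucmfs'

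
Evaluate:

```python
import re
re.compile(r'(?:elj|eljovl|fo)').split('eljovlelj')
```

Alternation tries branches left to right and keeps the first one that lets the overall match succeed at that position.
Matches to split on: at [0:3] → 'elj'; at [6:9] → 'elj'.
The string is cut at each match, leaving 3 pieces.

['', 'ovl', '']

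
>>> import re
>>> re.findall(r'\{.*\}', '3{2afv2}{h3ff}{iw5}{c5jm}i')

['{2afv2}{h3ff}{iw5}{c5jm}']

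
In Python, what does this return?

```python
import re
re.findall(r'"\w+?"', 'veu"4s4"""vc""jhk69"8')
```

['"4s4"', '"vc"', '"jhk69"']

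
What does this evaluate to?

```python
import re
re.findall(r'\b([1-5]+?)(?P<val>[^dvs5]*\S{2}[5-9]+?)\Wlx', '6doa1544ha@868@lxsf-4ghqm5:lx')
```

[('4', 'ghqm5')]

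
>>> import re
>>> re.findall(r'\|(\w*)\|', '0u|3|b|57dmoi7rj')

Because there's exactly one group, `findall` drops the full match and keeps group 1 from the one hit.

['3']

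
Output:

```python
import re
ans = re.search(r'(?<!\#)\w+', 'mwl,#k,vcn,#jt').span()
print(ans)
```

(0, 3)

The negative lookahead/lookbehind blocks any match where the forbidden context is present.
The match spans [0:3] → 'mwl'.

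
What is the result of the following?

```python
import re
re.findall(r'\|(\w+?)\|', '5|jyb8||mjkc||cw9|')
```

Walking the string: at [1:7] match '|jyb8|', group 1 = 'jyb8'; at [7:13] match '|mjkc|', group 1 = 'mjkc'; at [13:18] match '|cw9|', group 1 = 'cw9'.
Because there's exactly one group, `findall` drops the full match and keeps group 1 from each hit.

['jyb8', 'mjkc', 'cw9']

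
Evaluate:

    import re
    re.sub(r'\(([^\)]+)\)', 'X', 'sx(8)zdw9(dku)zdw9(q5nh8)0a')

Each match is replaced by 'X'.

'sxXzdw9Xzdw9X0a'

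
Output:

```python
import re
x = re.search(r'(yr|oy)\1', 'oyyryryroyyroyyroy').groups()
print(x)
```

The match spans [2:6] → 'yryr'.
Captured: group 1 = 'yr'.

('yr',)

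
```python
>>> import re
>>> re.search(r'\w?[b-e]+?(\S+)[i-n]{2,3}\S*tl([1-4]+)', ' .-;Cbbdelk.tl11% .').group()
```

'Cbbdelk.tl11'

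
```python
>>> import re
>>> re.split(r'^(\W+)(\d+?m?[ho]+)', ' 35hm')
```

['', ' ', '35h', 'm']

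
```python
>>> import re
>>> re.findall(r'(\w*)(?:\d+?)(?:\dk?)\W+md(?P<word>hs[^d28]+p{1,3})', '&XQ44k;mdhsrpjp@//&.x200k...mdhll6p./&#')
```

[('XQ', 'hsrpjp')]

Pattern: zero or more of a word character (captured); then one or more of a digit (lazy) (non-capturing group); then a digit, then optionally the literal 'k' (non-capturing group); then one or more of a non-word character, then the literal 'md'; then the literal 'hs', then one or more of any character except [d28], then 1 to 3 of a literal 'p' (captured as 'word').
Walking the string: at [1:15] match 'XQ44k;mdhsrpjp', groups = ('XQ', 'hsrpjp').
2 groups means the one result is a tuple of 2 captured strings — 1 here.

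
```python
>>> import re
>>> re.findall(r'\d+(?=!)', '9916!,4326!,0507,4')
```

['9916', '4326']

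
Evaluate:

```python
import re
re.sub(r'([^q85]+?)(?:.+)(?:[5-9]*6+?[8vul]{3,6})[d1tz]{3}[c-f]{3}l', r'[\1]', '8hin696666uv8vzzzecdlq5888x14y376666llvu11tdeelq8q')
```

`\1` in the replacement pulls in group 1's text for each match.

'8[h]q8q'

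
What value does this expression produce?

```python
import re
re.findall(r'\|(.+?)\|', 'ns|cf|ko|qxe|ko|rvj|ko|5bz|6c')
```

A non-greedy quantifier consumes as few characters as it can — just enough that the remainder of the pattern still matches from where it stops; whatever follows it matches normally.
Scanning left to right: at [2:6] match '|cf|', group 1 = 'cf'; at [8:13] match '|qxe|', group 1 = 'qxe'; at [15:20] match '|rvj|', group 1 = 'rvj'; at [22:27] match '|5bz|', group 1 = '5bz'.
One capturing group, so `findall` returns just the captured substring from each match — 4 in all.

['cf', 'qxe', 'rvj', '5bz']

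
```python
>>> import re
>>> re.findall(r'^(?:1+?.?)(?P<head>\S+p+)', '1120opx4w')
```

['20op']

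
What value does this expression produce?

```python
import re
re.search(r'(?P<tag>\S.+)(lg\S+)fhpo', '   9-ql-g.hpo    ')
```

This matches a non-whitespace character, then one or more of any character (captured as 'tag'); then the literal 'lg', then one or more of a non-whitespace character (captured); then the literal 'fh', then the literal 'po'.
Unlike `match`, `search` isn't anchored — it looks for the pattern anywhere in the string.
Here the pattern never matches, so the call returns None.

None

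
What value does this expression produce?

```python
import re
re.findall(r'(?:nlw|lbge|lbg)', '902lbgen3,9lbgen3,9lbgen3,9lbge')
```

['lbge', 'lbge', 'lbge', 'lbge']

Alternation tries branches left to right and keeps the first one that lets the overall match succeed at that position.
Since nothing is captured, `findall` lists the 4 matched substrings directly.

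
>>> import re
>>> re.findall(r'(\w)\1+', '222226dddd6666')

['2', 'd', '6']

The backreference `\1` re-matches whatever the first group consumed, character for character.
Matches: at [0:5] match '22222', group 1 = '2'; at [6:10] match 'dddd', group 1 = 'd'; at [10:14] match '6666', group 1 = '6'.
Because there's exactly one group, `findall` drops the full match and keeps group 1 from each hit.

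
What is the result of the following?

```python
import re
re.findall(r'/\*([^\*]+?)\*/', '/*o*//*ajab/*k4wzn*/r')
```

Scanning left to right: at [0:5] match '/*o*/', group 1 = 'o'; at [11:20] match '/*k4wzn*/', group 1 = 'k4wzn'.
With a single group, `findall` returns only what that group captured — 2 items.

['o', 'k4wzn']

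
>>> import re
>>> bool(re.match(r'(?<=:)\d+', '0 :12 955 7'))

False

`match` is anchored at position 0; if the pattern doesn't fit there, it returns None.
Here the string doesn't start with a match, so the call returns None, and `bool(None)` is False.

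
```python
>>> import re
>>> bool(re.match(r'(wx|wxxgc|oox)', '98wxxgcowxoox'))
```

False

`re.match` only tries the pattern at the start of the string.
Here position 0 doesn't satisfy it, so the call returns None, and `bool(None)` is False.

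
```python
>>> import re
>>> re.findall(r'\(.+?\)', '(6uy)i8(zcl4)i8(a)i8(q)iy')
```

['(6uy)', '(zcl4)', '(a)', '(q)']

`findall` yields the raw match text (4 of them) because the pattern has no groups.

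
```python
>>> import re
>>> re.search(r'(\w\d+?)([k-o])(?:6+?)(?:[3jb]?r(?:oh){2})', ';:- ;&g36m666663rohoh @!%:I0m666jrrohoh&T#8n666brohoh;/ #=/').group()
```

Pattern: a word character, then one or more of a digit (lazy) (captured); then a character in [k-o] (captured); then one or more of a literal '6' (lazy) (non-capturing group); then optionally one of [3jb], then a literal 'r', then the literal 'oh' repeated 2 times (non-capturing group).
The match spans [6:21] → 'g36m666663rohoh'.

'g36m666663rohoh'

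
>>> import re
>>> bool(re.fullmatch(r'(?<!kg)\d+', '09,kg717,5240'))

False

Because the assertion is negative and zero-width, positions next to the forbidden text are skipped.
`fullmatch` succeeds only if the pattern covers the string from start to end.
Here there's no way to consume every character, so the call returns None, and `bool(None)` is False.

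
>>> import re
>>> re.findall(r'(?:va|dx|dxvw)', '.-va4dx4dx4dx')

Since nothing is captured, `findall` lists the 4 matched substrings directly.

['va', 'dx', 'dx', 'dx']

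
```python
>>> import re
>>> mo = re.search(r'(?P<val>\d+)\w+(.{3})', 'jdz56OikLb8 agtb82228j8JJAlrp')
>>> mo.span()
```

(3, 14)

This matches one or more of a digit (captured as 'val'); then one or more of a word character; then exactly 3 of any character (captured).
The match spans [3:14] → '56OikLb8 ag'.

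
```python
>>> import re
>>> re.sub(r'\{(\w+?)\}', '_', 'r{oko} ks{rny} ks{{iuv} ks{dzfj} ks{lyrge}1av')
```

Matches: at [1:6] → '{oko}'; at [9:14] → '{rny}'; at [18:23] → '{iuv}'; at [26:32] → '{dzfj}'; at [35:42] → '{lyrge}'.
Each match is replaced by '_'.

'r_ ks_ ks{_ ks_ ks_1av'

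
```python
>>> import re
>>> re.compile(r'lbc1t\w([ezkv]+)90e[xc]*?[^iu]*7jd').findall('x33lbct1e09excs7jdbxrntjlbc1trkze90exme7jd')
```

['kze']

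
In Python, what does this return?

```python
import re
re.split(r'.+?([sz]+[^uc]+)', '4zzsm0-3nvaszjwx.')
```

['', 'zzsm0-3nvaszjwx.', '']

The pattern matches one or more of any character (lazy); then one or more of one of [sz], then one or more of any character except [uc] (captured).
Because the quantifier is non-greedy, it stops expanding at the earliest point where the rest of the pattern can succeed.
Matches to split on: at [0:17] → '4zzsm0-3nvaszjwx.'.
`re.split` interleaves the captured-group text with the surrounding fragments.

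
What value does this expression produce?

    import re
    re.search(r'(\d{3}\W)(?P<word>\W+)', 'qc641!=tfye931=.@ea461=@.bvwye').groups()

The match spans [2:7] → '641!='.
Captured: group 1 = '641!', group 2 = '='.

('641!', '=')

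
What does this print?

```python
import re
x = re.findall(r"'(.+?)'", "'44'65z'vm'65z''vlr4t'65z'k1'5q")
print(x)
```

['44', 'vm', "'vlr4t", 'k1']

A non-greedy quantifier consumes as few characters as it can — just enough that the remainder of the pattern still matches from where it stops; whatever follows it matches normally.
Because there's exactly one group, `findall` drops the full match and keeps group 1 from each hit.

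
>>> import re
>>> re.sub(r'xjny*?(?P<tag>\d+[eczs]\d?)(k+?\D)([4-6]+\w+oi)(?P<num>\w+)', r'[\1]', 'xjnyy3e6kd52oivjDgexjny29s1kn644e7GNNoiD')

This matches the literal 'xjn', then zero or more of a literal 'y' (lazy); then one or more of a digit, then one of [eczs], then optionally a digit (captured as 'tag'); then one or more of a literal 'k' (lazy), then a non-digit (captured); then one or more of a character in [4-6], then one or more of a word character, then the literal 'oi' (captured); then one or more of a word character (captured as 'num').
Matches: at [0:40] → 'xjnyy3e6kd52oivjDgexjny29s1kn644e7GNNoiD'.
`\1` in the replacement pulls in group 1's text for each match.

'[3e6]'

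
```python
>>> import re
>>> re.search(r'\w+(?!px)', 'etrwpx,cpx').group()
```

The negative lookaround is zero-width — it rules out positions where the adjacent text would match, without consuming anything.
The match spans [0:6] → 'etrwpx'.

'etrwpx'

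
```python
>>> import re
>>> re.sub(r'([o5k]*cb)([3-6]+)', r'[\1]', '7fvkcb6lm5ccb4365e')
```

'7fv[kcb]lm5c[cb]e'

`\1` in the replacement pulls in group 1's text for each match.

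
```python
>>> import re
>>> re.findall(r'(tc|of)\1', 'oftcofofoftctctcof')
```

['of', 'tc']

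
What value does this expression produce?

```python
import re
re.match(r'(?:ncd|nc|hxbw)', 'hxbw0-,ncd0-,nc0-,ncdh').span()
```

`match` is anchored at position 0; if the pattern doesn't fit there, it returns None.
The match spans [0:4] → 'hxbw'.

(0, 4)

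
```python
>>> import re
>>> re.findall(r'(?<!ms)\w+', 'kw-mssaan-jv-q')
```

['kw', 'mssaan', 'jv', 'q']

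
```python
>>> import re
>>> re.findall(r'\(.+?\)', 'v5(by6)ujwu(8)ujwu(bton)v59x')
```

['(by6)', '(8)', '(bton)']

A non-greedy quantifier consumes as few characters as it can — just enough that the remainder of the pattern still matches from where it stops; whatever follows it matches normally.
With no groups in the pattern, `findall` gives back each whole match — 3 here.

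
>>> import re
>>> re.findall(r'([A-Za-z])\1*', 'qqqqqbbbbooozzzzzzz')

['q', 'b', 'o', 'z']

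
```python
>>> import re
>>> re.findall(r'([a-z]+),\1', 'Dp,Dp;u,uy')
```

The backreference `\1` re-matches whatever the first group consumed, character for character.
Walking the string: at [6:9] match 'u,u', group 1 = 'u'.
With a single group, `findall` returns only what that group captured — 1 item.

['u']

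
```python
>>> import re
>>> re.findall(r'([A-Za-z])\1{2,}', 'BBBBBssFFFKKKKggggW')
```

['B', 'F', 'K', 'g']

`\1` has to match the exact text group 1 already captured.
Matches: at [0:5] match 'BBBBB', group 1 = 'B'; at [7:10] match 'FFF', group 1 = 'F'; at [10:14] match 'KKKK', group 1 = 'K'; at [14:18] match 'gggg', group 1 = 'g'.
Because there's exactly one group, `findall` drops the full match and keeps group 1 from each hit.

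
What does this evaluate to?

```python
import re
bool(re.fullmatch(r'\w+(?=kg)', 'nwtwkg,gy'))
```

False

For `fullmatch`, every character of the input must be accounted for by the pattern.
Here the string isn't matched end-to-end, so the call returns None, and `bool(None)` is False.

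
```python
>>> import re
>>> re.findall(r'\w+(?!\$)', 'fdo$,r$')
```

['fd']

The negative lookahead/lookbehind blocks any match where the forbidden context is present.
Scanning left to right: at [0:2] → 'fd'.
Since nothing is captured, `findall` lists the 1 matched substring directly.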